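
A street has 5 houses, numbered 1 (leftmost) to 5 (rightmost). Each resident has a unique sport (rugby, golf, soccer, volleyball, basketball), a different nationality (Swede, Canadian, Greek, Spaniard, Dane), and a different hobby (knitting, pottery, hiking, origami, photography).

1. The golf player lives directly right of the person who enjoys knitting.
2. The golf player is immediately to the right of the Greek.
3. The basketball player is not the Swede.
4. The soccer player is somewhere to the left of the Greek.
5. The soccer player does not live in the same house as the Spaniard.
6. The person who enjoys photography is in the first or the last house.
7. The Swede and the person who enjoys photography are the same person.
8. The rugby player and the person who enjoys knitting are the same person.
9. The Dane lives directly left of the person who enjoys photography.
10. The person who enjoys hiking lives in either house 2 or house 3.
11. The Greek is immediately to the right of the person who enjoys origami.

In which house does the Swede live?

5

By clue 9, the Dane is in house 4.
Clue 9 places the person who enjoys photography in house 5.
Clue 7: the Swede is in house 5.
The only sport still possible for house 5 is volleyball.
That leaves pottery as the hobby for house 4.
House 1's hobby must be origami (nothing else left).
Clue 11: the Greek is in house 2.
The golf player is in house 3 (clue 2).
Clue 4: the soccer player is in house 1.
Clue 5: the Spaniard is in house 3.
The only sport still possible for house 4 is basketball.
The only nationality still possible for house 1 is Canadian.
Clue 1 places the person who enjoys knitting in house 2.
The only sport still possible for house 2 is rugby.
House 3 hobby: only hiking fits.
So: house 1 = soccer/Canadian/origami, house 2 = rugby/Greek/knitting, house 3 = golf/Spaniard/hiking, house 4 = basketball/Dane/pottery, house 5 = volleyball/Swede/photography.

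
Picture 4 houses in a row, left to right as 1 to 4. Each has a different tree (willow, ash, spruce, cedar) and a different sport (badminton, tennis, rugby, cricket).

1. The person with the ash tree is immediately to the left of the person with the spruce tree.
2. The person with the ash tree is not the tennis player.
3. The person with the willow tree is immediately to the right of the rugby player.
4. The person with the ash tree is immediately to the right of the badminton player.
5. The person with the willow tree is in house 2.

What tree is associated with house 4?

spruce

By clue 5, the person with the willow tree is in house 2.
House 1's tree must be cedar (nothing else left).
House 3's tree must be ash (nothing else left).
That leaves spruce as the tree for house 4.
Clue 3 places the rugby player in house 1.
Clue 4: the badminton player is in house 2.
That leaves cricket as the sport for house 3.
The only sport still possible for house 4 is tennis.
So: house 1 = cedar/rugby, house 2 = willow/badminton, house 3 = ash/cricket, house 4 = spruce/tennis.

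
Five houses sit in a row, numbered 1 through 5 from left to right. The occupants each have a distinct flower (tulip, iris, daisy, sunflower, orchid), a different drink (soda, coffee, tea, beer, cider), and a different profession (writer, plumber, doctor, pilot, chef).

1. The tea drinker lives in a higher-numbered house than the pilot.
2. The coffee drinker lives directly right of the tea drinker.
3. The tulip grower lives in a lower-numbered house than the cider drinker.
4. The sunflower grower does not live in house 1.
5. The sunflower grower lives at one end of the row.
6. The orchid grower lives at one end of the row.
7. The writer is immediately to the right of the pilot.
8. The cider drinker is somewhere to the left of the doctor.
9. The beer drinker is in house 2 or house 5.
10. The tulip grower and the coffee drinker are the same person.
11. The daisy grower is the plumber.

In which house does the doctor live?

Clue 5: the sunflower grower is in house 5.
House 1's flower must be orchid (nothing else left).
So house 1 gets soda for drink.
House 5's drink must be beer (nothing else left).
Clue 3 places the tulip grower in house 3.
Clue 3: the cider drinker is in house 4.
The doctor is in house 5 (clue 8).
Clue 10 places the coffee drinker in house 3.
House 2 drink: only tea fits.
Clue 1: the pilot is in house 1.
Clue 7 places the writer in house 2.
House 3's profession must be chef (nothing else left).
House 4's profession must be plumber (nothing else left).
Clue 11: the daisy grower is in house 4.
House 2 flower: only iris fits.
So: house 1 = orchid/soda/pilot, house 2 = iris/tea/writer, house 3 = tulip/coffee/chef, house 4 = daisy/cider/plumber, house 5 = sunflower/beer/doctor.

5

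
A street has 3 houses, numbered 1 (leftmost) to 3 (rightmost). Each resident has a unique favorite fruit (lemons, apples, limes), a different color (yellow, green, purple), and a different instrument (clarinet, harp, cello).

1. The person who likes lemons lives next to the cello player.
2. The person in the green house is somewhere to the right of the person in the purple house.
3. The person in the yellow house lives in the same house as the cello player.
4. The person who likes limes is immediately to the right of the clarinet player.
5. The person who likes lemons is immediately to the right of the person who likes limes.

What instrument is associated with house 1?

Clue 5 places the person who likes lemons in house 3.
Clue 5 places the person who likes limes in house 2.
House 1's favorite fruit must be apples (nothing else left).
By clue 1, the cello player is in house 2.
The person in the yellow house is in house 2 (clue 3).
From clue 4, the clarinet player must be in house 1.
House 1 color: only purple fits.
That leaves green as the color for house 3.
House 3's instrument must be harp (nothing else left).
So: house 1 = apples/purple/clarinet, house 2 = limes/yellow/cello, house 3 = lemons/green/harp.

clarinet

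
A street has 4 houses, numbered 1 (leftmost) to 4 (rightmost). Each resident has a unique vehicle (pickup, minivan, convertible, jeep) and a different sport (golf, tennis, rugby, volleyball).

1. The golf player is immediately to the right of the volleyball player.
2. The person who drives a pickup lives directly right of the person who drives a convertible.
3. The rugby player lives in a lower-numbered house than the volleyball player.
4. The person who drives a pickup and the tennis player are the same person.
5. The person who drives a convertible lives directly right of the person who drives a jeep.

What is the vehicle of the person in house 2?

jeep

House 1 sport: only rugby fits.
So house 2 gets volleyball for sport.
By clue 1, the golf player is in house 3.
That leaves tennis as the sport for house 4.
The person who drives a pickup is in house 4 (clue 4).
Clue 2 places the person who drives a convertible in house 3.
By clue 5, the person who drives a jeep is in house 2.
That leaves minivan as the vehicle for house 1.
So: house 1 = minivan/rugby, house 2 = jeep/volleyball, house 3 = convertible/golf, house 4 = pickup/tennis.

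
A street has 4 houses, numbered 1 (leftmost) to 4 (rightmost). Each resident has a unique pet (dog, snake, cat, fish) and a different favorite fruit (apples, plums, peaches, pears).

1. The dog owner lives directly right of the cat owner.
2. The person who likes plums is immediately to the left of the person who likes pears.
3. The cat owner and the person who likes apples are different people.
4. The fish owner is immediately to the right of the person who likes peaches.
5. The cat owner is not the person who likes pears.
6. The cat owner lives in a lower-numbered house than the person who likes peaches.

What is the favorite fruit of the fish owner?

apples

The cat owner is narrowed to house 1 or 2; consider each.
Placing it in house 2 leads to a contradiction, so it's in house 1.
Clue 1 places the dog owner in house 2.
House 1's favorite fruit must be plums (nothing else left).
By clue 2, the person who likes pears is in house 2.
House 4 favorite fruit: only apples fits.
The fish owner is in house 4 (clue 4).
House 3 pet: only snake fits.
That leaves peaches as the favorite fruit for house 3.
So: house 1 = cat/plums, house 2 = dog/pears, house 3 = snake/peaches, house 4 = fish/apples.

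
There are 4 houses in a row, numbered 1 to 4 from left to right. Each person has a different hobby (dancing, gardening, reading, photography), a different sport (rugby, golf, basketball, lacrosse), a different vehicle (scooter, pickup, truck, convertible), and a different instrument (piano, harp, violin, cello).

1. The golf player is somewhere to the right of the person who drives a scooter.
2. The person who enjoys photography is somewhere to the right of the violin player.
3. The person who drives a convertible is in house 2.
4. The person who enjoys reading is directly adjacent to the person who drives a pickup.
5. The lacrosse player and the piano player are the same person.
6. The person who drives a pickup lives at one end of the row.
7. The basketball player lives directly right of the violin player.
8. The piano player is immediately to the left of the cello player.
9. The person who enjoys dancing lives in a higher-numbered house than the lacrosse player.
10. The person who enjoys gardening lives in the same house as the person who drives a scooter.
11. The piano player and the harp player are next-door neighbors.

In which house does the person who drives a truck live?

3

The person who drives a convertible is in house 2 (clue 3).
The only hobby still possible for house 1 is gardening.
The person who drives a scooter is in house 1 (clue 10).
So house 3 gets truck for vehicle.
House 4's vehicle must be pickup (nothing else left).
By clue 4, the person who enjoys reading is in house 3.
The person who enjoys dancing is narrowed to house 2 or 4; consider each.
Placing it in house 2 leads to a contradiction, so it's in house 4.
The only hobby still possible for house 2 is photography.
Clue 2 places the violin player in house 1.
From clue 7, the basketball player must be in house 2.
Clue 5: the lacrosse player is in house 3.
From clue 5, the piano player must be in house 3.
Clue 8 places the cello player in house 4.
That leaves rugby as the sport for house 1.
The only sport still possible for house 4 is golf.
The only instrument still possible for house 2 is harp.
So: house 1 = gardening/rugby/scooter/violin, house 2 = photography/basketball/convertible/harp, house 3 = reading/lacrosse/truck/piano, house 4 = dancing/golf/pickup/cello.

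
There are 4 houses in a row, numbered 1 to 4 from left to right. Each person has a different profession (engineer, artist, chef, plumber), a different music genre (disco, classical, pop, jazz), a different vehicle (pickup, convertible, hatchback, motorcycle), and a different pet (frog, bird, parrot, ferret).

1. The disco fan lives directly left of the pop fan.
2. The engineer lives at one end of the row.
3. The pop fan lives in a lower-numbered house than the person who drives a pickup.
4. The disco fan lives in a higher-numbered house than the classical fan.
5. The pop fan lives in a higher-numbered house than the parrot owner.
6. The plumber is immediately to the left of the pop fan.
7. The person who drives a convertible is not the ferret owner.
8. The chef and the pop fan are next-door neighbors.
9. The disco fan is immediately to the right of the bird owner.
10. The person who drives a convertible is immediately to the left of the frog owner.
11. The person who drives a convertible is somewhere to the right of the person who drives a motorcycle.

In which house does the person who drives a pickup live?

House 4's music genre must be jazz (nothing else left).
Clue 1: the disco fan is in house 2.
Clue 1 places the pop fan in house 3.
Clue 3 places the person who drives a pickup in house 4.
By clue 4, the classical fan is in house 1.
By clue 6, the plumber is in house 2.
Clue 9 places the bird owner in house 1.
The only profession still possible for house 3 is artist.
House 2's pet must be parrot (nothing else left).
So house 1 gets engineer for profession.
That leaves chef as the profession for house 4.
The person who drives a convertible is narrowed to house 2 or 3; consider each.
Placing it in house 3 leads to a contradiction, so it's in house 2.
Clue 10: the frog owner is in house 3.
The person who drives a motorcycle is in house 1 (clue 11).
House 3 vehicle: only hatchback fits.
So house 4 gets ferret for pet.
So: house 1 = engineer/classical/motorcycle/bird, house 2 = plumber/disco/convertible/parrot, house 3 = artist/pop/hatchback/frog, house 4 = chef/jazz/pickup/ferret.

4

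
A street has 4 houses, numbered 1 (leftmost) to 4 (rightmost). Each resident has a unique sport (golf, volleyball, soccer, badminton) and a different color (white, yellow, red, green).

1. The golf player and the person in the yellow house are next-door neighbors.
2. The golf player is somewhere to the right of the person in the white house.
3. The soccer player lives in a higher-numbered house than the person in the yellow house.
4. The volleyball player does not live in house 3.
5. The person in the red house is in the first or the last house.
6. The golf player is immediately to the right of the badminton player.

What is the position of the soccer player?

The person in the red house is narrowed to house 1 or 4; consider each.
Placing it in house 1 leads to a contradiction, so it's in house 4.
The badminton player is narrowed to house 1 or 2 or 3; consider each.
Placing it in house 1 and house 3 leads to a contradiction, so it's in house 2.
Clue 6: the golf player is in house 3.
House 1's sport must be volleyball (nothing else left).
So house 4 gets soccer for sport.
Clue 1 places the person in the yellow house in house 2.
That leaves green as the color for house 3.
House 1's color must be white (nothing else left).
So: house 1 = volleyball/white, house 2 = badminton/yellow, house 3 = golf/green, house 4 = soccer/red.

4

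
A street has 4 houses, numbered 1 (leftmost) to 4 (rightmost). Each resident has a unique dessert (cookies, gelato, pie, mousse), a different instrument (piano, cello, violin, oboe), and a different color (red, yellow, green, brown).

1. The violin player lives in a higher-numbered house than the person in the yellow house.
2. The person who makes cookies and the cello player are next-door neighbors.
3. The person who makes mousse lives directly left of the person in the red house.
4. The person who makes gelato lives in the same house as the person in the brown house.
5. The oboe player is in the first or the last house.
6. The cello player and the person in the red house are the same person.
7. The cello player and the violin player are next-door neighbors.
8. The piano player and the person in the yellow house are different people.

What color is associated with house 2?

The oboe player is narrowed to house 1 or 4; consider each.
Placing it in house 4 leads to a contradiction, so it's in house 1.
The person who makes mousse is narrowed to house 1 or 2 or 3; consider each.
Placing it in house 2 and house 3 leads to a contradiction, so it's in house 1.
By clue 3, the person in the red house is in house 2.
By clue 6, the cello player is in house 2.
From clue 7, the violin player must be in house 3.
House 4 instrument: only piano fits.
From clue 1, the person in the yellow house must be in house 1.
From clue 2, the person who makes cookies must be in house 3.
The only dessert still possible for house 2 is pie.
House 4 dessert: only gelato fits.
Clue 4 places the person in the brown house in house 4.
The only color still possible for house 3 is green.
So: house 1 = mousse/oboe/yellow, house 2 = pie/cello/red, house 3 = cookies/violin/green, house 4 = gelato/piano/brown.

red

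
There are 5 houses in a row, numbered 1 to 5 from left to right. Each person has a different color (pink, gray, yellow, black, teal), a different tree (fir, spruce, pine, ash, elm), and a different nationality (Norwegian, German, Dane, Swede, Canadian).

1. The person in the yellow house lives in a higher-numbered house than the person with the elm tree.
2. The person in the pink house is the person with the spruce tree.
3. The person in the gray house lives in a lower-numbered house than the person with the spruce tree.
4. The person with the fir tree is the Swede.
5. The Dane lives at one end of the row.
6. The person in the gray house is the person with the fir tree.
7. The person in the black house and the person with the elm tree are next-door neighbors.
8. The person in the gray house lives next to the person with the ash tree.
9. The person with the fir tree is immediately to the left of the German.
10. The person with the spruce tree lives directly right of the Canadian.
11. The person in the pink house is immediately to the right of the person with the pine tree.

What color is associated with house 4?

yellow

The Dane is narrowed to house 1 or 5; consider each.
Placing it in house 1 leads to a contradiction, so it's in house 5.
House 5 tree: only spruce fits.
Clue 2 places the person in the pink house in house 5.
The Canadian is in house 4 (clue 10).
Clue 11: the person with the pine tree is in house 4.
The person in the gray house is narrowed to house 1 or 2; consider each.
Placing it in house 2 leads to a contradiction, so it's in house 1.
The person with the fir tree is in house 1 (clue 6).
The person with the ash tree is in house 2 (clue 8).
Clue 9: the German is in house 2.
So house 3 gets elm for tree.
House 1 nationality: only Swede fits.
That leaves Norwegian as the nationality for house 3.
The person in the yellow house is in house 4 (clue 1).
The only color still possible for house 2 is black.
So house 3 gets teal for color.
So: house 1 = gray/fir/Swede, house 2 = black/ash/German, house 3 = teal/elm/Norwegian, house 4 = yellow/pine/Canadian, house 5 = pink/spruce/Dane.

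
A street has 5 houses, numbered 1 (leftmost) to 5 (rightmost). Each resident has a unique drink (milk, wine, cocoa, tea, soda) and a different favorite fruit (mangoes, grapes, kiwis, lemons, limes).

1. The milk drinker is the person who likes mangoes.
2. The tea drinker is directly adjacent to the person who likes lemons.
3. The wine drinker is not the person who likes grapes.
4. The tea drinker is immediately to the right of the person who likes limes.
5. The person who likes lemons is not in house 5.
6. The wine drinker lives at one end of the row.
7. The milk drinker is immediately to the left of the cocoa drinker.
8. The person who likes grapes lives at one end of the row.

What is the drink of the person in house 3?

The wine drinker is narrowed to house 1 or 5; consider each.
Placing it in house 5 leads to a contradiction, so it's in house 1.
From clue 3, the person who likes grapes must be in house 5.
The cocoa drinker is narrowed to house 3 or 4 or 5; consider each.
Placing it in house 3 and house 4 leads to a contradiction, so it's in house 5.
Clue 7: the milk drinker is in house 4.
The person who likes mangoes is in house 4 (clue 1).
The soda drinker is narrowed to house 2 or 3; consider each.
Placing it in house 2 leads to a contradiction, so it's in house 3.
So house 2 gets tea for drink.
Clue 4: the person who likes limes is in house 1.
So house 2 gets kiwis for favorite fruit.
So house 3 gets lemons for favorite fruit.
So: house 1 = wine/limes, house 2 = tea/kiwis, house 3 = soda/lemons, house 4 = milk/mangoes, house 5 = cocoa/grapes.

soda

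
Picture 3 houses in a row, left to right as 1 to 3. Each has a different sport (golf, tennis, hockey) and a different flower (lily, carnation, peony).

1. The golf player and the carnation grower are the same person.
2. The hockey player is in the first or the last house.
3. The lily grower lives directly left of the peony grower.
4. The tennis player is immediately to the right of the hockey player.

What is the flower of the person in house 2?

From clue 4, the tennis player must be in house 2.
By clue 4, the hockey player is in house 1.
House 3 sport: only golf fits.
From clue 1, the carnation grower must be in house 3.
House 1 flower: only lily fits.
House 2 flower: only peony fits.
So: house 1 = hockey/lily, house 2 = tennis/peony, house 3 = golf/carnation.

peony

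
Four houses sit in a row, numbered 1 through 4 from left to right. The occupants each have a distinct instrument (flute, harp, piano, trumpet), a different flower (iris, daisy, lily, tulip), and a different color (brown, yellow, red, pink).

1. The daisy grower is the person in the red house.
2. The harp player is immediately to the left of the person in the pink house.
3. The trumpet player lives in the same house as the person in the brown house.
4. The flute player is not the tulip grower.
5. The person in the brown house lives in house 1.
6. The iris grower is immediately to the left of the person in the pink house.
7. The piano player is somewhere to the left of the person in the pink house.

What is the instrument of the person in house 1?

Clue 5 places the person in the brown house in house 1.
From clue 3, the trumpet player must be in house 1.
So house 4 gets flute for instrument.
The harp player is narrowed to house 2 or 3; consider each.
Placing it in house 2 leads to a contradiction, so it's in house 3.
Clue 2: the person in the pink house is in house 4.
Clue 6 places the iris grower in house 3.
That leaves piano as the instrument for house 2.
From clue 1, the daisy grower must be in house 2.
From clue 1, the person in the red house must be in house 2.
So house 1 gets tulip for flower.
So house 4 gets lily for flower.
So house 3 gets yellow for color.
So: house 1 = trumpet/tulip/brown, house 2 = piano/daisy/red, house 3 = harp/iris/yellow, house 4 = flute/lily/pink.

trumpet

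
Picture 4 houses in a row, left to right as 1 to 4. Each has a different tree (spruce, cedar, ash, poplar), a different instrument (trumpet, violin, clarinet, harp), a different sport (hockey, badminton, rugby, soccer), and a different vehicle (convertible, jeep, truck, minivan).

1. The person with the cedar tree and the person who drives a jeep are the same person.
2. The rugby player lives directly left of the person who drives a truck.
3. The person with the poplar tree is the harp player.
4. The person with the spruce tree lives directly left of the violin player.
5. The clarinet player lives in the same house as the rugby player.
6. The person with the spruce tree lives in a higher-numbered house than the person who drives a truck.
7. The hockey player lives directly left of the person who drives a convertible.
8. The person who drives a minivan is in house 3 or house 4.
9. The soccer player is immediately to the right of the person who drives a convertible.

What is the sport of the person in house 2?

hockey

From clue 6, the person with the spruce tree must be in house 3.
Clue 6 places the person who drives a truck in house 2.
House 1 vehicle: only jeep fits.
That leaves minivan as the vehicle for house 4.
From clue 1, the person with the cedar tree must be in house 1.
By clue 2, the rugby player is in house 1.
Clue 4: the violin player is in house 4.
The clarinet player is in house 1 (clue 5).
Clue 7 places the hockey player in house 2.
Clue 9: the soccer player is in house 4.
House 2 instrument: only harp fits.
So house 3 gets trumpet for instrument.
The only sport still possible for house 3 is badminton.
So house 3 gets convertible for vehicle.
Clue 3: the person with the poplar tree is in house 2.
The only tree still possible for house 4 is ash.
So: house 1 = cedar/clarinet/rugby/jeep, house 2 = poplar/harp/hockey/truck, house 3 = spruce/trumpet/badminton/convertible, house 4 = ash/violin/soccer/minivan.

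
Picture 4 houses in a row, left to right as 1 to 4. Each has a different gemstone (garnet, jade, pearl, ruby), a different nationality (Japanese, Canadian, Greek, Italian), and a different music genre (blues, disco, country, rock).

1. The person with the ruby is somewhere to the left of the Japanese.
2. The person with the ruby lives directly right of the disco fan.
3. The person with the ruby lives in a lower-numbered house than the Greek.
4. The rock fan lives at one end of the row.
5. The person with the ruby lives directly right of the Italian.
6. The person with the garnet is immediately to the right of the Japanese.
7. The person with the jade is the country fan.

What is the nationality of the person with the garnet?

Greek

From clue 1, the person with the ruby must be in house 2.
From clue 1, the Japanese must be in house 3.
The disco fan is in house 1 (clue 2).
By clue 5, the Italian is in house 1.
Clue 6: the person with the garnet is in house 4.
House 2's nationality must be Canadian (nothing else left).
House 4 nationality: only Greek fits.
That leaves rock as the music genre for house 4.
Clue 7 places the person with the jade in house 3.
The country fan is in house 3 (clue 7).
The only gemstone still possible for house 1 is pearl.
That leaves blues as the music genre for house 2.
So: house 1 = pearl/Italian/disco, house 2 = ruby/Canadian/blues, house 3 = jade/Japanese/country, house 4 = garnet/Greek/rock.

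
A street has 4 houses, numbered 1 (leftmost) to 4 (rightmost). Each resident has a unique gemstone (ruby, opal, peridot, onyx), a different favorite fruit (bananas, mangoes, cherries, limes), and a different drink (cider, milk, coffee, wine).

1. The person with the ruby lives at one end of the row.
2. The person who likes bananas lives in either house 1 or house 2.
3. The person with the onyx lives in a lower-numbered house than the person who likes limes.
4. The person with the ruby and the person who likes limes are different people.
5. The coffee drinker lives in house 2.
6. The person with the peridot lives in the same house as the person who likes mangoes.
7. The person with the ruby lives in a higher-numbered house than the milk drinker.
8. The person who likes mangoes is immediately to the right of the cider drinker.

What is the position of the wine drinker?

The coffee drinker is in house 2 (clue 5).
Clue 7 places the person with the ruby in house 4.
So house 4 gets wine for drink.
Clue 8: the person who likes mangoes is in house 2.
Clue 8 places the cider drinker in house 1.
House 3's favorite fruit must be limes (nothing else left).
So house 4 gets cherries for favorite fruit.
So house 3 gets milk for drink.
Clue 6 places the person with the peridot in house 2.
House 1's gemstone must be onyx (nothing else left).
House 3's gemstone must be opal (nothing else left).
The only favorite fruit still possible for house 1 is bananas.
So: house 1 = onyx/bananas/cider, house 2 = peridot/mangoes/coffee, house 3 = opal/limes/milk, house 4 = ruby/cherries/wine.

4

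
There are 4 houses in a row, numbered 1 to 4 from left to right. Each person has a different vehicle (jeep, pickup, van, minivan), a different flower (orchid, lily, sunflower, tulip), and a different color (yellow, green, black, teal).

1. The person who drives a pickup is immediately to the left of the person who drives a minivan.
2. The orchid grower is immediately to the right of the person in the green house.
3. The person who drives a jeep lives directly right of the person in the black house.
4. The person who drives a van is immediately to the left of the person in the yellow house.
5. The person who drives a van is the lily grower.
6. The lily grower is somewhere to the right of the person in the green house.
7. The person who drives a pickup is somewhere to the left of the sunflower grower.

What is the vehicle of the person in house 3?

van

So house 1 gets tulip for flower.
That leaves pickup as the vehicle for house 1.
House 4's flower must be sunflower (nothing else left).
Clue 1 places the person who drives a minivan in house 2.
House 4 vehicle: only jeep fits.
The person in the black house is in house 3 (clue 3).
From clue 4, the person in the yellow house must be in house 4.
Clue 5 places the lily grower in house 3.
House 3 vehicle: only van fits.
The only flower still possible for house 2 is orchid.
Clue 2 places the person in the green house in house 1.
The only color still possible for house 2 is teal.
So: house 1 = pickup/tulip/green, house 2 = minivan/orchid/teal, house 3 = van/lily/black, house 4 = jeep/sunflower/yellow.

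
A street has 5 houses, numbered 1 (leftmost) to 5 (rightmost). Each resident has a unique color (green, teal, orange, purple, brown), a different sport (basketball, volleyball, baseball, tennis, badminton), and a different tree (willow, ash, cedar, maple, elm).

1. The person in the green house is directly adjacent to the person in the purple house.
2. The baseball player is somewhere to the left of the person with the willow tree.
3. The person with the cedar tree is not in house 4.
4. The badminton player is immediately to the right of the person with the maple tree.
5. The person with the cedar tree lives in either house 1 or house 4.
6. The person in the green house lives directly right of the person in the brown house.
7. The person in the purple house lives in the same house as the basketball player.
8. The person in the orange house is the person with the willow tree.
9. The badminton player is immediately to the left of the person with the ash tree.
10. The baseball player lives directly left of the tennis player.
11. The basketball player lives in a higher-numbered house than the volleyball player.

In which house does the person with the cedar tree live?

The person with the cedar tree is in house 1 (clue 5).
The badminton player is narrowed to house 3 or 4; consider each.
Placing it in house 3 leads to a contradiction, so it's in house 4.
From clue 4, the person with the maple tree must be in house 3.
By clue 9, the person with the ash tree is in house 5.
So house 5 gets basketball for sport.
Clue 7: the person in the purple house is in house 5.
Clue 1: the person in the green house is in house 4.
By clue 6, the person in the brown house is in house 3.
House 1 color: only teal fits.
House 2 color: only orange fits.
Clue 8 places the person with the willow tree in house 2.
House 4 tree: only elm fits.
By clue 2, the baseball player is in house 1.
Clue 10: the tennis player is in house 2.
House 3's sport must be volleyball (nothing else left).
So: house 1 = teal/baseball/cedar, house 2 = orange/tennis/willow, house 3 = brown/volleyball/maple, house 4 = green/badminton/elm, house 5 = purple/basketball/ash.

1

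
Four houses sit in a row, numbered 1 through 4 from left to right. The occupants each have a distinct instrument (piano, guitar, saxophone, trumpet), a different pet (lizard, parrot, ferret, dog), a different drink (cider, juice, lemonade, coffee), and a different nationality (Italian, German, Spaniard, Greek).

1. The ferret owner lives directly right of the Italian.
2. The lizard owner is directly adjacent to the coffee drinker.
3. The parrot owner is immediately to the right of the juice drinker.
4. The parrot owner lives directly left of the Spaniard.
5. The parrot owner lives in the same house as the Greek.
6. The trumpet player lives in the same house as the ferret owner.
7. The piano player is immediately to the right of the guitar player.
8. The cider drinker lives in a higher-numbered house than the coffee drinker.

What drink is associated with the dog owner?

lemonade

The parrot owner is narrowed to house 2 or 3; consider each.
Placing it in house 2 leads to a contradiction, so it's in house 3.
The juice drinker is in house 2 (clue 3).
The Spaniard is in house 4 (clue 4).
The Greek is in house 3 (clue 5).
Clue 1: the ferret owner is in house 2.
From clue 1, the Italian must be in house 1.
From clue 6, the trumpet player must be in house 2.
House 1's pet must be dog (nothing else left).
House 4's pet must be lizard (nothing else left).
That leaves German as the nationality for house 2.
From clue 2, the coffee drinker must be in house 3.
Clue 7 places the piano player in house 4.
The guitar player is in house 3 (clue 7).
By clue 8, the cider drinker is in house 4.
House 1's instrument must be saxophone (nothing else left).
That leaves lemonade as the drink for house 1.
So: house 1 = saxophone/dog/lemonade/Italian, house 2 = trumpet/ferret/juice/German, house 3 = guitar/parrot/coffee/Greek, house 4 = piano/lizard/cider/Spaniard.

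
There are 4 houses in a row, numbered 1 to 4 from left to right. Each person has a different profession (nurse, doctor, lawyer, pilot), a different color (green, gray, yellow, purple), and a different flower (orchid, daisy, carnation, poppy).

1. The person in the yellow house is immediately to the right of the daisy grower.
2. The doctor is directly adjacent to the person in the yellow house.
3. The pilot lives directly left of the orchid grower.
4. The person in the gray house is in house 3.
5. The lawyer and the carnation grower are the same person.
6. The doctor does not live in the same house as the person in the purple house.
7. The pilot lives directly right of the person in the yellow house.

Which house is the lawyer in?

From clue 4, the person in the gray house must be in house 3.
The pilot is in house 3 (clue 7).
Clue 7: the person in the yellow house is in house 2.
From clue 1, the daisy grower must be in house 1.
From clue 2, the doctor must be in house 1.
Clue 3 places the orchid grower in house 4.
Clue 6: the person in the purple house is in house 4.
The only color still possible for house 1 is green.
That leaves carnation as the flower for house 2.
That leaves poppy as the flower for house 3.
Clue 5: the lawyer is in house 2.
That leaves nurse as the profession for house 4.
So: house 1 = doctor/green/daisy, house 2 = lawyer/yellow/carnation, house 3 = pilot/gray/poppy, house 4 = nurse/purple/orchid.

2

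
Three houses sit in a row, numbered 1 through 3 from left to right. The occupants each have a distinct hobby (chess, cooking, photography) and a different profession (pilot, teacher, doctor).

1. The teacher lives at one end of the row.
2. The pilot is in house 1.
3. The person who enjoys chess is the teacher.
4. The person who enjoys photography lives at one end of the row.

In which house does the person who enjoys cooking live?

The pilot is in house 1 (clue 2).
So house 2 gets cooking for hobby.
House 2 profession: only doctor fits.
So house 3 gets teacher for profession.
By clue 3, the person who enjoys chess is in house 3.
House 1's hobby must be photography (nothing else left).
So: house 1 = photography/pilot, house 2 = cooking/doctor, house 3 = chess/teacher.

2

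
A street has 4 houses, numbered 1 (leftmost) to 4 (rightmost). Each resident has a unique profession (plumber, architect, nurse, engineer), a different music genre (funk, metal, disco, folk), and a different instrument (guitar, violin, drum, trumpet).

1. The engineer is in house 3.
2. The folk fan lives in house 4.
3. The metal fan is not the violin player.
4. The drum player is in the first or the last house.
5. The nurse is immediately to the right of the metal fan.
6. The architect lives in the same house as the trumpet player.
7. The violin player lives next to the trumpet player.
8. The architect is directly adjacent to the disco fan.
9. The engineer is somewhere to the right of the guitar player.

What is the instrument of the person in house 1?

drum

Clue 1: the engineer is in house 3.
Clue 2 places the folk fan in house 4.
House 3's instrument must be violin (nothing else left).
Clue 3 places the metal fan in house 1.
Clue 5: the nurse is in house 2.
The architect is in house 4 (clue 6).
By clue 6, the trumpet player is in house 4.
Clue 8: the disco fan is in house 3.
House 1 profession: only plumber fits.
House 2's music genre must be funk (nothing else left).
That leaves guitar as the instrument for house 2.
So house 1 gets drum for instrument.
So: house 1 = plumber/metal/drum, house 2 = nurse/funk/guitar, house 3 = engineer/disco/violin, house 4 = architect/folk/trumpet.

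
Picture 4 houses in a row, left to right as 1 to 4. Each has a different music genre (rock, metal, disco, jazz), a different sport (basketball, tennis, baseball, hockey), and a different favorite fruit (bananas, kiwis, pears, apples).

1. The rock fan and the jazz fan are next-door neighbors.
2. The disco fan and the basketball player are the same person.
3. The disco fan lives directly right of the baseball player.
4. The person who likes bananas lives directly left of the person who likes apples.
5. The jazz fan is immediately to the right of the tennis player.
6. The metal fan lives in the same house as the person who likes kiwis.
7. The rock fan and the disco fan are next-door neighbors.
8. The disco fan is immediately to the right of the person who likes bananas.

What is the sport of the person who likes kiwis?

The disco fan is narrowed to house 2 or 3 or 4; consider each.
Placing it in house 2 and house 3 leads to a contradiction, so it's in house 4.
Clue 2: the basketball player is in house 4.
By clue 3, the baseball player is in house 3.
From clue 7, the rock fan must be in house 3.
Clue 8 places the person who likes bananas in house 3.
The only music genre still possible for house 1 is metal.
The only music genre still possible for house 2 is jazz.
Clue 4: the person who likes apples is in house 4.
Clue 5 places the tennis player in house 1.
By clue 6, the person who likes kiwis is in house 1.
So house 2 gets hockey for sport.
House 2 favorite fruit: only pears fits.
So: house 1 = metal/tennis/kiwis, house 2 = jazz/hockey/pears, house 3 = rock/baseball/bananas, house 4 = disco/basketball/apples.

tennis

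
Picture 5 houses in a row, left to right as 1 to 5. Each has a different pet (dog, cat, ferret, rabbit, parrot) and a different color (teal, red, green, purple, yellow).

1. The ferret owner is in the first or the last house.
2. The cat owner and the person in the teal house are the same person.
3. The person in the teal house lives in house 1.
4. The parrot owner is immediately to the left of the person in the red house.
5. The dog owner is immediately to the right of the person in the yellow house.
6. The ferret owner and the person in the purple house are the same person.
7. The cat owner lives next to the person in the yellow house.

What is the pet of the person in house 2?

parrot

By clue 3, the person in the teal house is in house 1.
That leaves purple as the color for house 5.
Clue 2 places the cat owner in house 1.
From clue 6, the ferret owner must be in house 5.
Clue 7 places the person in the yellow house in house 2.
The dog owner is in house 3 (clue 5).
So house 2 gets parrot for pet.
The only pet still possible for house 4 is rabbit.
Clue 4: the person in the red house is in house 3.
That leaves green as the color for house 4.
So: house 1 = cat/teal, house 2 = parrot/yellow, house 3 = dog/red, house 4 = rabbit/green, house 5 = ferret/purple.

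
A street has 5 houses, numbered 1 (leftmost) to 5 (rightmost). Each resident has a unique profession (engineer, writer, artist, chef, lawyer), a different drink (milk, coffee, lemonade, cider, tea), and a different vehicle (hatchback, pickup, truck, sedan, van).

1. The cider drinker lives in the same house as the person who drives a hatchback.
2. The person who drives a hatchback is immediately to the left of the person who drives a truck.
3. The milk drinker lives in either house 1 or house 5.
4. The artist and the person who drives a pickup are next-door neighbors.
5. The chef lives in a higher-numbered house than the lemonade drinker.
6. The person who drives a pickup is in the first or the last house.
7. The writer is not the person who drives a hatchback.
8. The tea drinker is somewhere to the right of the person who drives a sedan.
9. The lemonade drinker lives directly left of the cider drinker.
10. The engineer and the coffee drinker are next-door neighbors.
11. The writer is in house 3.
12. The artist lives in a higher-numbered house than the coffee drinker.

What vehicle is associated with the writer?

truck

Clue 11: the writer is in house 3.
The artist is narrowed to house 2 or 4; consider each.
Placing it in house 2 leads to a contradiction, so it's in house 4.
By clue 4, the person who drives a pickup is in house 5.
The only vehicle still possible for house 3 is truck.
Clue 2 places the person who drives a hatchback in house 2.
Clue 1: the cider drinker is in house 2.
By clue 9, the lemonade drinker is in house 1.
That leaves tea as the drink for house 4.
House 5's drink must be milk (nothing else left).
By clue 8, the person who drives a sedan is in house 1.
Clue 10: the engineer is in house 2.
House 1's profession must be lawyer (nothing else left).
House 5's profession must be chef (nothing else left).
House 3 drink: only coffee fits.
That leaves van as the vehicle for house 4.
So: house 1 = lawyer/lemonade/sedan, house 2 = engineer/cider/hatchback, house 3 = writer/coffee/truck, house 4 = artist/tea/van, house 5 = chef/milk/pickup.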